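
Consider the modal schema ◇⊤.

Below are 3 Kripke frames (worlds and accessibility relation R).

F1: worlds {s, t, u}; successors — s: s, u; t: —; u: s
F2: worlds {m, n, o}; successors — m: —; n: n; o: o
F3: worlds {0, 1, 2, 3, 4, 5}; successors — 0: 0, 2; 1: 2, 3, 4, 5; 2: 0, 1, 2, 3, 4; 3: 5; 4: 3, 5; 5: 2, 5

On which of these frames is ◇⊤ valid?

F3

The schema corresponds to seriality: ∀x ∃y Rxy.
F1: fails — world t has no successor.
F2: fails — world m has no successor.
F3: holds.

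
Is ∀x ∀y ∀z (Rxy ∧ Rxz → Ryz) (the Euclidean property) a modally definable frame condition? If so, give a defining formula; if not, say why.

Yes: it is the Euclidean property, defined by the 5 schema ◇p → □◇p.
Suppose ◇p→□◇p is valid. Take Rxy, Rxz and set V(p)={y}. Then ◇p at x, so □◇p at x, so ◇p at z, so some w with Rzw has p; w=y, i.e. Rzy. By symmetry of the argument, Ryz.

Definable; ◇p → □◇p defines it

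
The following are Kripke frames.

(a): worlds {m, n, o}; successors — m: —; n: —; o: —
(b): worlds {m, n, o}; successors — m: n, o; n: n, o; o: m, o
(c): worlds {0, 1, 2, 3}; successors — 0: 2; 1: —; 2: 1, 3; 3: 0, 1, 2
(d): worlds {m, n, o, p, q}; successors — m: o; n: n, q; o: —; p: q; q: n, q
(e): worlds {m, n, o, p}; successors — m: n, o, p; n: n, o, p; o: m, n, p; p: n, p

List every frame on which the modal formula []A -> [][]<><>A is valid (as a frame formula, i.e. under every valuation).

The schema corresponds to a generalized confluence (Geach) condition: forall x forall z (x R^2 z -> exists w (xRw & z R^2 w)).
(a): satisfies the condition.
(b): satisfies the condition.
(c): fails — 0R²1 but no w with 0Rw and 1R²w.
(d): satisfies the condition.
(e): satisfies the condition.
Valid on: (a), (b), (d), (e).

(a), (b), (d), (e)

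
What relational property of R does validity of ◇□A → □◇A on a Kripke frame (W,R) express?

convergence

This is the .2 axiom.
Its frame correspondent is convergence — ∀x ∀y ∀z (Rxy ∧ Rxz → ∃w (Ryw ∧ Rzw)).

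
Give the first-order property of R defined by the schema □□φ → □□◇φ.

This is a Sahlqvist (Geach-type) schema ◇^0□^2φ → □^2◇^1φ.
Minimal-valuation argument: fix x; take any y with xR^0y and any z with xR^2z. Set V(φ) to the set of worlds R-reachable from y in exactly 2 steps. Then □^2φ holds at y, so the antecedent holds at x; validity forces ◇^1φ at z, giving a w with zR^1w and yR^2w.
First-order correspondent: ∀x ∀z (xR²z → ∃w (xR²w ∧ zRw)).

∀x ∀z (xR²z → ∃w (xR²w ∧ zRw))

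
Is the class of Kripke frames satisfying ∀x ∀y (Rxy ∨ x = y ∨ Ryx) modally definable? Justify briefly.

Any modally definable frame class is closed under disjoint unions.
Take 4 disjoint single-world reflexive frames: each is trivially connected, but their disjoint union has 4 worlds with no edge between distinct components, so it is not connected.
So the class is not modally definable.

Not modally definable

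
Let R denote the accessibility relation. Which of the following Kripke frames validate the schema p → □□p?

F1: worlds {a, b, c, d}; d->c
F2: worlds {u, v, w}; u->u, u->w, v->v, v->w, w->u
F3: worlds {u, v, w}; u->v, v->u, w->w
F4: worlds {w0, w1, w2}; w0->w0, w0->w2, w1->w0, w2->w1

F1, F3

The schema corresponds to a generalized confluence (Geach) condition: ∀x ∀z (xR²z → ∃w (x = w ∧ z = w)).
F1: ✓.
F2: fails — uR²w but u ≠ w.
F3: ✓.
F4: fails — w0R²w1 but w0 ≠ w1.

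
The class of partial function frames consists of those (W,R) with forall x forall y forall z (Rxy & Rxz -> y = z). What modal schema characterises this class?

This is partial functionality; the standard corresponding axiom is CD: ◇ψ → □ψ.
Suppose ◇ψ→□ψ is valid. Take Rxy, Rxz and set V(ψ)={y}. Then ◇ψ at x, so □ψ at x, so ψ at z, i.e. z=y.

◇ψ → □ψ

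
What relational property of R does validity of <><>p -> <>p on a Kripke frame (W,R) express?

Transitivity

This is frame-equivalent to □p → □□p (substitute ¬p for p and contrapose).
Suppose □p→□□p is valid. Take Rxy, Ryz and set V(p)={w : Rxw}. Then □p at x, so □□p at x, so □p at y, so p at z, i.e. Rxz.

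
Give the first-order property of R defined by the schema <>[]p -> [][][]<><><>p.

forall x forall y forall z ((xRy & x R^3 z) -> exists w (yRw & z R^3 w))

This is a Sahlqvist (Geach-type) schema ◇^1□^1p → □^3◇^3p.
First-order correspondent: forall x forall y forall z ((xRy & x R^3 z) -> exists w (yRw & z R^3 w)).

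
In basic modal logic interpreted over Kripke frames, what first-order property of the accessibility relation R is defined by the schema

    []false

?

□⊥ is valid iff no world has any successor (otherwise □⊥ fails at any world with one).
Conversely, any frame satisfying forall x forall y ~Rxy validates the schema.
So the correspondent is emptiness of R.

emptiness of R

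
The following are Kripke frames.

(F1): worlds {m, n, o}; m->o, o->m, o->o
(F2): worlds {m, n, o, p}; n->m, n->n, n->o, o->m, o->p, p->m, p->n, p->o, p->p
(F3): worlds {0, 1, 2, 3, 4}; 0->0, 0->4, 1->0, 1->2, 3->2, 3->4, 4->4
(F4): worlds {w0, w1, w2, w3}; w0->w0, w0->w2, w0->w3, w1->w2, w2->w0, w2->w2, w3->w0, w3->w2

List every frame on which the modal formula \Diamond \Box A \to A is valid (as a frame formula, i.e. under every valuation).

(F1)

This is the axiom for symmetry; its first-order frame correspondent is \forall x \forall y (Rxy \to Ryx).
(F1): ✓.
(F2): fails — Rom but not Rmo.
(F3): fails — R10 but not R01.
(F4): fails — Rw1w2 but not Rw2w1.
Valid on: (F1).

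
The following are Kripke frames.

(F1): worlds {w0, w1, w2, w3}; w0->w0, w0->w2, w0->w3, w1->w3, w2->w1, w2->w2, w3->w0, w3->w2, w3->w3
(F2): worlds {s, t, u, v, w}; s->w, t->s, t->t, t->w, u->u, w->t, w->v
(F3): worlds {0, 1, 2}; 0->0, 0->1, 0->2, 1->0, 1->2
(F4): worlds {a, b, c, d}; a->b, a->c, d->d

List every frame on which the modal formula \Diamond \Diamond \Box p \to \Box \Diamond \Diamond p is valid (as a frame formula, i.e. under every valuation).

(F1), (F4)

This is the axiom for a generalized confluence (Geach) condition; its first-order frame correspondent is \forall x \forall y \forall z ((x R^2 y \wedge xRz) \to \exists w (yRw \wedge z R^2 w)).
(F1): satisfies the condition.
(F2): fails — sR²v, sRw but no w* with vRw* and wR²w*.
(F3): fails — 0R²0, 0R2 but no w with 0Rw and 2R²w.
(F4): satisfies the condition.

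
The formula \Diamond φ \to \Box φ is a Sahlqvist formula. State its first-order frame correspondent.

partial functionality

Suppose ◇φ→□φ is valid. Take Rxy, Rxz and set V(φ)={y}. Then ◇φ at x, so □φ at x, so φ at z, i.e. z=y.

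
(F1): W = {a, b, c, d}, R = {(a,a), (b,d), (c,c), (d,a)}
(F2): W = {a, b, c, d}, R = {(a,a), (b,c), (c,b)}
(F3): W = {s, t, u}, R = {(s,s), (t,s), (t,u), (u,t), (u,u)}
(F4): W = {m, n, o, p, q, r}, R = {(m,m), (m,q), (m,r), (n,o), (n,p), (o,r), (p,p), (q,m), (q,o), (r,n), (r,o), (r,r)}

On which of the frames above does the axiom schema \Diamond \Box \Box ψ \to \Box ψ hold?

(F2)

Frame correspondent (Sahlqvist): \forall x \forall y \forall z ((xRy \wedge xRz) \to \exists w (y R^2 w \wedge z = w)) — i.e. a generalized confluence (Geach) condition.
(F1): fails — bRd, bRd but no w with dR²w and d=w.
(F2): satisfies the condition.
(F3): fails — tRs, tRu but no w with sR²w and u=w.
(F4): fails — mRr, mRm but no w with rR²w and m=w.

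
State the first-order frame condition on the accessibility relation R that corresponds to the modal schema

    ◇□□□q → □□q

∀x ∀y ∀z ((xRy ∧ xR²z) → ∃w (yR³w ∧ z = w))

This is a Sahlqvist (Geach-type) schema ◇^1□^3q → □^2◇^0q.
First-order correspondent: ∀x ∀y ∀z ((xRy ∧ xR²z) → ∃w (yR³w ∧ z = w)).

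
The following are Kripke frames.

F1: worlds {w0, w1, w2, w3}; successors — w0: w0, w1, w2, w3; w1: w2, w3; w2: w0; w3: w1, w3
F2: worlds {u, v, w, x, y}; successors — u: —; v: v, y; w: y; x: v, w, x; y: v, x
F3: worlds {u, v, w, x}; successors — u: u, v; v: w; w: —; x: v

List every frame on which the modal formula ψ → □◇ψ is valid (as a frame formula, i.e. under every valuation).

Frame correspondent (Sahlqvist): ∀x ∀y (Rxy → Ryx) — i.e. symmetry.
F1: fails — Rw1w2 but not Rw2w1.
F2: fails — Rxw but not Rwx.
F3: fails — Ruv but not Rvu.
Valid on no frame.

none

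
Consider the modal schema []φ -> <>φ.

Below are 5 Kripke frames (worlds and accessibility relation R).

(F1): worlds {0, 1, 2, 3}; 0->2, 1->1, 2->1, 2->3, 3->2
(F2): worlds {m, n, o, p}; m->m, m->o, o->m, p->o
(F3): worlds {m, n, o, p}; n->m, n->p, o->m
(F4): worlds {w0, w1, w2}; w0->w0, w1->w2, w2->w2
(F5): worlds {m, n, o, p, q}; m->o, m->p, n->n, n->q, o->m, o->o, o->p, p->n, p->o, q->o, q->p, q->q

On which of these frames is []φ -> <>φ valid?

(F1), (F4), (F5)

Frame correspondent (Sahlqvist): forall x exists y Rxy — i.e. seriality.
(F1): holds.
(F2): fails — world n has no successor.
(F3): fails — world m has no successor.
(F4): holds.
(F5): holds.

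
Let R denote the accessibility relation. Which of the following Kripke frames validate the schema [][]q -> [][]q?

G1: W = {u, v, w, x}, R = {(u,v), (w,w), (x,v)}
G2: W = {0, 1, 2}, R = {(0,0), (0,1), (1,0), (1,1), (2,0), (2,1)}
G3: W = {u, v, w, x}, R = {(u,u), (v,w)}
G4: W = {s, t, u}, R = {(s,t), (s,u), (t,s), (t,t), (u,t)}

The schema corresponds to a generalized confluence (Geach) condition: forall x forall z (x R^2 z -> exists w (x R^2 w & z = w)).
G1: condition met.
G2: condition met.
G3: condition met.
G4: condition met.

G1, G2, G3, G4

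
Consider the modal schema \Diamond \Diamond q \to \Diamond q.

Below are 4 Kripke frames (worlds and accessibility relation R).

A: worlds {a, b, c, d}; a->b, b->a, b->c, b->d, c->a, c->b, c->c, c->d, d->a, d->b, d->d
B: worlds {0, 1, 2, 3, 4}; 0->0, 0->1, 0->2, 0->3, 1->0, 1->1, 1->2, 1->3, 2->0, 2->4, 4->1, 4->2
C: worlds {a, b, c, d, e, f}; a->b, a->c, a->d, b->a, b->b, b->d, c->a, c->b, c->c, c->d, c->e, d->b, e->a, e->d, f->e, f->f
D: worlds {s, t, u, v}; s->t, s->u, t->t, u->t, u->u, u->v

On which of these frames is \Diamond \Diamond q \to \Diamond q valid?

none

This is the axiom for transitivity; its first-order frame correspondent is \forall x \forall y \forall z (Rxy \wedge Ryz \to Rxz).
A: fails — Rbc and Rcb but not Rbb.
B: fails — R02 and R24 but not R04.
C: fails — Rfe and Rea but not Rfa.
D: fails — Rsu and Ruv but not Rsv.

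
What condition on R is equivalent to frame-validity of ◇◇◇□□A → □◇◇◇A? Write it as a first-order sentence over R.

∀x ∀y ∀z ((xR³y ∧ xRz) → ∃w (yR²w ∧ zR³w))

This is a Sahlqvist (Geach-type) schema ◇^3□^2A → □^1◇^3A.
Minimal-valuation argument: fix x; take any y with xR^3y and any z with xR^1z. Set V(A) to the set of worlds R-reachable from y in exactly 2 steps. Then □^2A holds at y, so the antecedent holds at x; validity forces ◇^3A at z, giving a w with zR^3w and yR^2w.
First-order correspondent: ∀x ∀y ∀z ((xR³y ∧ xRz) → ∃w (yR²w ∧ zR³w)).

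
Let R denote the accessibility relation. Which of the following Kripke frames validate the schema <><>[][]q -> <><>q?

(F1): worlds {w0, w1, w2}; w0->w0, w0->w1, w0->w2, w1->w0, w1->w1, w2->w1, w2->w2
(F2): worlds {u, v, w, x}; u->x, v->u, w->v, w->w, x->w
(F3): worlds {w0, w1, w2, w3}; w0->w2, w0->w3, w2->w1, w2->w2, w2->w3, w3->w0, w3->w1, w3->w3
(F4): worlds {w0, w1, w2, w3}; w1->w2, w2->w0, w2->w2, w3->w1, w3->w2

This is the axiom for a generalized confluence (Geach) condition; its first-order frame correspondent is forall x forall y (x R^2 y -> exists w (y R^2 w & x R^2 w)).
(F1): condition met.
(F2): fails — vR²x but no t with xR²t and vR²t.
(F3): fails — w0R²w1 but no w with w1R²w and w0R²w.
(F4): fails — w1R²w0 but no w with w0R²w and w1R²w.

(F1)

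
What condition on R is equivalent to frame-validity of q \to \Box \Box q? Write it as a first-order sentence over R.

\forall x \forall z (x R^2 z \to \exists w (x = w \wedge z = w))

This is a Sahlqvist (Geach-type) schema ◇^0□^0q → □^2◇^0q.
Minimal-valuation argument: fix x; take any y with xR^0y and any z with xR^2z. Set V(q) to the set of worlds R-reachable from y in exactly 0 steps. Then □^0q holds at y, so the antecedent holds at x; validity forces ◇^0q at z, giving a w with zR^0w and yR^0w.
First-order correspondent: \forall x \forall z (x R^2 z \to \exists w (x = w \wedge z = w)).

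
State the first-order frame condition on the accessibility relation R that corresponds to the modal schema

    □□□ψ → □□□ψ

∀x ∀z (xR³z → ∃w (xR³w ∧ z = w))

This is a Sahlqvist (Geach-type) schema ◇^0□^3ψ → □^3◇^0ψ.
Minimal-valuation argument: fix x; take any y with xR^0y and any z with xR^3z. Set V(ψ) to the set of worlds R-reachable from y in exactly 3 steps. Then □^3ψ holds at y, so the antecedent holds at x; validity forces ◇^0ψ at z, giving a w with zR^0w and yR^3w.
First-order correspondent: ∀x ∀z (xR³z → ∃w (xR³w ∧ z = w)).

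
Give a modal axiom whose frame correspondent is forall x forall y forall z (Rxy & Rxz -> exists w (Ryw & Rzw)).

◇□r → □◇r

A defining formula is ◇□r → □◇r (the .2 axiom).
Suppose ◇□r→□◇r is valid. Take Rxy, Rxz and set V(r)={w : Ryw}. Then □r at y so ◇□r at x, so □◇r at x, so ◇r at z, giving w with Rzw and Ryw.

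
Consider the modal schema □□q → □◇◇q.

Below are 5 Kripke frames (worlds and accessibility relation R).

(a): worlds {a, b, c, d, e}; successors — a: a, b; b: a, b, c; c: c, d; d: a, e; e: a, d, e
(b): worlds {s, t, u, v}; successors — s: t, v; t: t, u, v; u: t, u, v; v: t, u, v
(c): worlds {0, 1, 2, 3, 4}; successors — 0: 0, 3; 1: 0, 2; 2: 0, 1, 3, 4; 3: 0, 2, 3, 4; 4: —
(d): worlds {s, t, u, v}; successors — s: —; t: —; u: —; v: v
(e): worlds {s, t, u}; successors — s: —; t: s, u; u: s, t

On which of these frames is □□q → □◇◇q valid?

(a), (b), (d)

Frame correspondent (Sahlqvist): ∀x ∀z (xRz → ∃w (xR²w ∧ zR²w)) — i.e. a generalized confluence (Geach) condition.
(a): satisfies the condition.
(b): satisfies the condition.
(c): fails — 2R4 but no w with 2R²w and 4R²w.
(d): satisfies the condition.
(e): fails — tRs but no w with tR²w and sR²w.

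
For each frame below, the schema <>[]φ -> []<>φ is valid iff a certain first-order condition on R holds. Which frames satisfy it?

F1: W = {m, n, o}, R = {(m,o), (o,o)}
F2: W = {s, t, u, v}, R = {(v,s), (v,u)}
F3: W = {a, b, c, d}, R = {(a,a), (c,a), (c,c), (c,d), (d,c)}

Frame correspondent (Sahlqvist): forall x forall y forall z (Rxy & Rxz -> exists w (Ryw & Rzw)) — i.e. convergence.
F1: satisfies the condition.
F2: fails — Rvu and Rvu but u and u have no common successor.
F3: fails — Rcd and Rca but d and a have no common successor.

F1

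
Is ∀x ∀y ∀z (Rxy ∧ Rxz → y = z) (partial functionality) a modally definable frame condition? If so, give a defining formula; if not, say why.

Definable; ◇r → □r defines it

Yes: it is partial functionality, defined by the CD schema ◇r → □r.
Suppose ◇r→□r is valid. Take Rxy, Rxz and set V(r)={y}. Then ◇r at x, so □r at x, so r at z, i.e. z=y.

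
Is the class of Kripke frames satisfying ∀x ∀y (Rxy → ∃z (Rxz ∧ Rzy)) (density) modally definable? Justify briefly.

Yes, by □□r → □r

This is a Sahlqvist condition; the C4 axiom □□r → □r defines it.
Suppose □□r→□r is valid. Take Rxy and set V(r)={w : xR²w}. Then □□r at x, so □r at x, so r at y, i.e. ∃z(Rxz∧Rzy).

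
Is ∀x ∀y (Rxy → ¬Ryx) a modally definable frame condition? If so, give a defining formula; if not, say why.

Not definable by any modal formula

If a class were modally definable it would be closed under surjective bounded morphisms (Goldblatt–Thomason).
The 4-cycle (worlds s,t,u,v with s→t→u→v→s) is asymmetric. Mapping every world to a single reflexive point • is a surjective bounded morphism, and the reflexive point is not asymmetric (R•• but asymmetry requires ¬R••).
So no modal formula (or set of formulas) defines exactly the asymmetric frames.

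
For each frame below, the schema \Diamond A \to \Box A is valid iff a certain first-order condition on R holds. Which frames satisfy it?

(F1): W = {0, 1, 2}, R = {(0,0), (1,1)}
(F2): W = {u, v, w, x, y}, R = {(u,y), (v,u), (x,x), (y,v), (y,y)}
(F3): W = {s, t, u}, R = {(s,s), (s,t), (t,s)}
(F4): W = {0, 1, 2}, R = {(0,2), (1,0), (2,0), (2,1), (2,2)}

Frame correspondent (Sahlqvist): \forall x \forall y \forall z (Rxy \wedge Rxz \to y = z) — i.e. partial functionality.
(F1): satisfies the condition.
(F2): fails — y sees both v and y.
(F3): fails — s sees both s and t.
(F4): fails — 2 sees both 0 and 1.
Valid on: (F1).

(F1)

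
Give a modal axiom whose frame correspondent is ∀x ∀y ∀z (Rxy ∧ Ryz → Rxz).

□s → □□s

A defining formula is □s → □□s (the 4 axiom).
Suppose □s→□□s is valid. Take Rxy, Ryz and set V(s)={w : Rxw}. Then □s at x, so □□s at x, so □s at y, so s at z, i.e. Rxz.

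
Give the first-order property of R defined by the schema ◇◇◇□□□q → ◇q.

∀x ∀y (xR³y → ∃w (yR³w ∧ xRw))

This is a Sahlqvist (Geach-type) schema ◇^3□^3q → □^0◇^1q.
First-order correspondent: ∀x ∀y (xR³y → ∃w (yR³w ∧ xRw)).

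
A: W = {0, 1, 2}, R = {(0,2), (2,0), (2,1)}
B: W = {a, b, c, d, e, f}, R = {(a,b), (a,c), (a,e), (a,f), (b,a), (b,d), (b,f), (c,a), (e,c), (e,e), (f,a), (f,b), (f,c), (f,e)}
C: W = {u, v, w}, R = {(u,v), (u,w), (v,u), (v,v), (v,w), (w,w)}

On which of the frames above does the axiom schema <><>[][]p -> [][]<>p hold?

C

The schema corresponds to a generalized confluence (Geach) condition: forall x forall y forall z ((x R^2 y & x R^2 z) -> exists w (y R^2 w & zRw)).
A: fails — 0R²0, 0R²0 but no w with 0R²w and 0Rw.
B: fails — aR²a, aR²d but no w with aR²w and dRw.
C: condition met.
Valid on: C.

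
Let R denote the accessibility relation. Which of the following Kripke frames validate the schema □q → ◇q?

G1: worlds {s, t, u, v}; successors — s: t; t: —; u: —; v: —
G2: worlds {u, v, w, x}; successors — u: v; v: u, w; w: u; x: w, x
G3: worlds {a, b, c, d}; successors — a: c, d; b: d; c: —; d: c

G2

This is the axiom for seriality; its first-order frame correspondent is ∀x ∃y Rxy.
G1: fails — world t has no successor.
G2: holds.
G3: fails — world c has no successor.
Valid on: G2.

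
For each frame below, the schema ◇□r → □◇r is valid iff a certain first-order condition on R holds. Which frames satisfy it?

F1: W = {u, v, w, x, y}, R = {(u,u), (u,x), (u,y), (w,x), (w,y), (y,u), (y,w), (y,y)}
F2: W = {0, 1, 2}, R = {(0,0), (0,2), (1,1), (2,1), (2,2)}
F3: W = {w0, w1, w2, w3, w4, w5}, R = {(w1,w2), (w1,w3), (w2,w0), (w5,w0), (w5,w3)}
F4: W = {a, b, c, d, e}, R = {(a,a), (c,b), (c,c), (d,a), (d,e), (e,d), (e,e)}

F2

The schema corresponds to convergence: ∀x ∀y ∀z (Rxy ∧ Rxz → ∃w (Ryw ∧ Rzw)).
F1: fails — Ruu and Rux but u and x have no common successor.
F2: satisfies the condition.
F3: fails — Rw1w2 and Rw1w3 but w2 and w3 have no common successor.
F4: fails — Rcc and Rcb but c and b have no common successor.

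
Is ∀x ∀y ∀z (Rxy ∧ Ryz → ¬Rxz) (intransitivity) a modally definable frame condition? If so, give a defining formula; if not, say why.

Not definable by any modal formula

Modal frame validity is preserved under surjective bounded morphisms.
The 7-cycle (worlds w0,w1,w2,w3,w4,w5,w6 with w0→w1→w2→w3→w4→w5→w6→w0) is intransitive. Mapping every world to a single reflexive point • is a surjective bounded morphism; the reflexive point is not intransitive (R••∧R•• but R••).
Hence intransitivity is not modally definable.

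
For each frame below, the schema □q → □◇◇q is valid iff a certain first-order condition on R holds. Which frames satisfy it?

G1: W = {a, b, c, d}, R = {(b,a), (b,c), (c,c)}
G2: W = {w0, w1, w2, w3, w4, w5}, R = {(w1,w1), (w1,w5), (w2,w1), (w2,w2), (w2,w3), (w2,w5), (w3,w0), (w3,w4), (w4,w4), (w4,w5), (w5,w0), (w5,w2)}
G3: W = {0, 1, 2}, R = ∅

This is the axiom for a generalized confluence (Geach) condition; its first-order frame correspondent is ∀x ∀z (xRz → ∃w (xRw ∧ zR²w)).
G1: fails — bRa but no w with bRw and aR²w.
G2: fails — w3Rw0 but no w with w3Rw and w0R²w.
G3: satisfies the condition.
Valid on: G3.

G3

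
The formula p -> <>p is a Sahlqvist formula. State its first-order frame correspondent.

Reflexivity

This is frame-equivalent to □p → p (substitute ¬p for p and contrapose).
Suppose □p→p is valid. At any x set V(p)={w : Rxw}. Then □p holds at x, so p holds at x, i.e. Rxx.
Conversely, any frame satisfying forall x Rxx validates the schema.
So the correspondent is reflexivity.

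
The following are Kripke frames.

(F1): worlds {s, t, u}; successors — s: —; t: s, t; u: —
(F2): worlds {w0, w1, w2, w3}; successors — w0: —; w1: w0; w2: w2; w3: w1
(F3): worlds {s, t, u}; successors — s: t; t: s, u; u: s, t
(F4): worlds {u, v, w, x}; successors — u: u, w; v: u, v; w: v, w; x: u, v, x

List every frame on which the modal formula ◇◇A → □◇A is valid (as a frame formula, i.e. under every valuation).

This is the axiom for a generalized confluence (Geach) condition; its first-order frame correspondent is ∀x ∀y ∀z ((xR²y ∧ xRz) → ∃w (y = w ∧ zRw)).
(F1): fails — tR²s, tRs but no w with s=w and sRw.
(F2): condition met.
(F3): fails — tR²s, tRs but no w with s=w and sRw.
(F4): fails — uR²u, uRw but no t with u=t and wRt.

(F2)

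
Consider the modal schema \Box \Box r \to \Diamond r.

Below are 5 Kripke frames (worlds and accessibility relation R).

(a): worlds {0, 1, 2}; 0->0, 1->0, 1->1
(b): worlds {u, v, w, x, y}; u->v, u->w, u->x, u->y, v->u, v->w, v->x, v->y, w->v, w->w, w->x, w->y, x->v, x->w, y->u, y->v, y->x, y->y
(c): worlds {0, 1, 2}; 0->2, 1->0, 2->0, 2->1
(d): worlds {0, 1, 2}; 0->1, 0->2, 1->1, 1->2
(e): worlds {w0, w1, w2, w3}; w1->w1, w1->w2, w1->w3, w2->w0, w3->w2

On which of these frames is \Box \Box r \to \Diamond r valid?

(b)

This is the axiom for a generalized confluence (Geach) condition; its first-order frame correspondent is \forall x \exists w (x R^2 w \wedge xRw).
(a): fails — at 2 but no w with 2R²w and 2Rw.
(b): satisfies the condition.
(c): fails — at 0 but no w with 0R²w and 0Rw.
(d): fails — at 2 but no w with 2R²w and 2Rw.
(e): fails — at w0 but no w with w0R²w and w0Rw.
Valid on: (b).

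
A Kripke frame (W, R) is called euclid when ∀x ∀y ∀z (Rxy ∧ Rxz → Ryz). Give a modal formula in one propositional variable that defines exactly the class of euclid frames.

A defining formula is ◇q → □◇q (the 5 axiom).
Suppose ◇q→□◇q is valid. Take Rxy, Rxz and set V(q)={y}. Then ◇q at x, so □◇q at x, so ◇q at z, so some w with Rzw has q; w=y, i.e. Rzy. By symmetry of the argument, Ryz.

◇q → □◇q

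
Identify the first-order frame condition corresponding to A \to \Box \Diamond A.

Suppose A→□◇A is valid. Take Rxy and set V(A)={x}. Then A at x, so □◇A at x, so ◇A at y, so some z with Ryz has A; z=x, i.e. Ryx.
The converse is a direct semantic check.
So the correspondent is symmetry.

symmetry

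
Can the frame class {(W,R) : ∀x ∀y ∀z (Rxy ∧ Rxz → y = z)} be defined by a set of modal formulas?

The condition is partial functionality. A defining modal formula is ◇r → □r.
Suppose ◇r→□r is valid. Take Rxy, Rxz and set V(r)={y}. Then ◇r at x, so □r at x, so r at z, i.e. z=y.

Definable; ◇r → □r defines it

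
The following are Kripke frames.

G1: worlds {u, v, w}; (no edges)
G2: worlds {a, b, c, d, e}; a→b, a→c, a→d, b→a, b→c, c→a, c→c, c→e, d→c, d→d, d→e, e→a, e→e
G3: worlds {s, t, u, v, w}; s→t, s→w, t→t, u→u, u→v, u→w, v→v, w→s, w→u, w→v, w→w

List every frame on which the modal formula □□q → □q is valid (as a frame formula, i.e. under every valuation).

This is the axiom for density; its first-order frame correspondent is ∀x ∀y (Rxy → ∃z (Rxz ∧ Rzy)).
G1: condition met.
G2: fails — Rab but no z with Raz and Rzb.
G3: condition met.

G1, G3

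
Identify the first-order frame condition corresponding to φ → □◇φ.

symmetry

Suppose φ→□◇φ is valid. Take Rxy and set V(φ)={x}. Then φ at x, so □◇φ at x, so ◇φ at y, so some z with Ryz has φ; z=x, i.e. Ryx.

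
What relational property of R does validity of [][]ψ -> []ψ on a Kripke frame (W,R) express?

Suppose □□ψ→□ψ is valid. Take Rxy and set V(ψ)={w : xR²w}. Then □□ψ at x, so □ψ at x, so ψ at y, i.e. ∃z(Rxz∧Rzy).
The converse is a direct semantic check.
Frame condition: forall x forall y (Rxy -> exists z (Rxz & Rzy)).

density: forall x forall y (Rxy -> exists z (Rxz & Rzy))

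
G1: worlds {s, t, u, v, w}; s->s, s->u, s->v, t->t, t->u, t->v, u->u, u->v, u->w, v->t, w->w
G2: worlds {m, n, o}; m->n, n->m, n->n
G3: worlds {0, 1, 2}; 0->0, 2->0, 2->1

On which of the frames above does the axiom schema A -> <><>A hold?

G1

Frame correspondent (Sahlqvist): forall x exists w (x = w & x R^2 w) — i.e. a generalized confluence (Geach) condition.
G1: holds.
G2: fails — at o but no w with o=w and oR²w.
G3: fails — at 1 but no w with 1=w and 1R²w.
Valid on: G1.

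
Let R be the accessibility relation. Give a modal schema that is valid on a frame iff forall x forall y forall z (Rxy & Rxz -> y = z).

◇q → □q

A defining formula is ◇q → □q (the CD axiom).
Suppose ◇q→□q is valid. Take Rxy, Rxz and set V(q)={y}. Then ◇q at x, so □q at x, so q at z, i.e. z=y.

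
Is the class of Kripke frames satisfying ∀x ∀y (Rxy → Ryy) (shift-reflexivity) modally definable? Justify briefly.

Yes, by □(□q → q)

Yes: it is shift-reflexivity, defined by the T□ schema □(□q → q).
Suppose □(□q→q) is valid. Take Rxy and set V(q)={w : Ryw}. Then at y, □q holds; since □(□q→q) at x, □q→q at y, so q at y, i.e. Ryy.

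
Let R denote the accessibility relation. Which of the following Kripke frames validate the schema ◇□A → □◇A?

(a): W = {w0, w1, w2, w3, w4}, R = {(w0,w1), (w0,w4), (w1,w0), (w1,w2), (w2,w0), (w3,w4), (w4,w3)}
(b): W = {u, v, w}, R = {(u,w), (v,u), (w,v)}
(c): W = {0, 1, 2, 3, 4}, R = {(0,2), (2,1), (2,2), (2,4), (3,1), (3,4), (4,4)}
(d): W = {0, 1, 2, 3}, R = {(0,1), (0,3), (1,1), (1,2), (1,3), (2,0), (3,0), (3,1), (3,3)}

(b)

Frame correspondent (Sahlqvist): ∀x ∀y ∀z (Rxy ∧ Rxz → ∃w (Ryw ∧ Rzw)) — i.e. convergence.
(a): fails — Rw0w4 and Rw0w1 but w4 and w1 have no common successor.
(b): ✓.
(c): fails — R22 and R21 but 2 and 1 have no common successor.
(d): fails — R12 and R11 but 2 and 1 have no common successor.
Valid on: (b).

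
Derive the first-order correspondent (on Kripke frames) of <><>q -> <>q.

This is a Sahlqvist (Geach-type) schema ◇^2□^0q → □^0◇^1q.
Minimal-valuation argument: fix x; take any y with xR^2y and any z with xR^0z. Set V(q) to the set of worlds R-reachable from y in exactly 0 steps. Then □^0q holds at y, so the antecedent holds at x; validity forces ◇^1q at z, giving a w with zR^1w and yR^0w.
First-order correspondent: forall x forall y (x R^2 y -> exists w (y = w & xRw)).

forall x forall y (x R^2 y -> exists w (y = w & xRw))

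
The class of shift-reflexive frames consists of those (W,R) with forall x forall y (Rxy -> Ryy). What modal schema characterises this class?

This is shift-reflexivity; the standard corresponding axiom is T□: □(□p → p).

□(□p → p)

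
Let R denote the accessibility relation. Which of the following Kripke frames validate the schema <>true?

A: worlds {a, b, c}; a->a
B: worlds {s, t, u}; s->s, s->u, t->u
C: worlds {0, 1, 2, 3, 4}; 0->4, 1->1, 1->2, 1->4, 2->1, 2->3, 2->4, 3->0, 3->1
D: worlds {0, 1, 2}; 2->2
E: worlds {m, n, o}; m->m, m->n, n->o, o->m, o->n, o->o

E

Frame correspondent (Sahlqvist): forall x exists y Rxy — i.e. seriality.
A: fails — world b has no successor.
B: fails — world u has no successor.
C: fails — world 4 has no successor.
D: fails — world 0 has no successor.
E: ✓.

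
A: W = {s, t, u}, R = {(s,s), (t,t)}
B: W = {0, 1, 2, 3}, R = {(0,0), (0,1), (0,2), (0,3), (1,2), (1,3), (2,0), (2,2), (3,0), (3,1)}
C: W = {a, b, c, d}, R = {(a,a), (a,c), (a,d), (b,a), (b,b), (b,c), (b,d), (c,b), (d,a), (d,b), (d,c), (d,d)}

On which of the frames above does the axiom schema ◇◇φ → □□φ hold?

A

The schema corresponds to a generalized confluence (Geach) condition: ∀x ∀y ∀z ((xR²y ∧ xR²z) → ∃w (y = w ∧ z = w)).
A: ✓.
B: fails — 0R²0, 0R²1 but 0 ≠ 1.
C: fails — aR²a, aR²b but a ≠ b.
Valid on: A.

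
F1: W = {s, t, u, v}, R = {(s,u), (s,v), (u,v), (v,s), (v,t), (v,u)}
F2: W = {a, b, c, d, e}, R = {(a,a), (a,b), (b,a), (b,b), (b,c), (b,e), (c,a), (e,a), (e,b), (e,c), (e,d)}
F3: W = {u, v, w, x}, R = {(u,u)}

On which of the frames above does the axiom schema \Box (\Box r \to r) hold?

Frame correspondent (Sahlqvist): \forall x \forall y (Rxy \to Ryy) — i.e. shift-reflexivity.
F1: fails — Ruv but not Rvv.
F2: fails — Rbc but not Rcc.
F3: condition met.

F3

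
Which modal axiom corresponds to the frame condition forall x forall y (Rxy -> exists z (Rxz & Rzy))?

A defining formula is □□p → □p (the C4 axiom).

□□p → □p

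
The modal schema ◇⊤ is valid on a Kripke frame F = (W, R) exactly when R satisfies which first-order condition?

Seriality

◇⊤ holds at w iff w has a successor, so frame-validity of ◇⊤ is exactly seriality. Equivalently via □q → ◇q:
Suppose □q→◇q is valid. At any x set V(q)=W. Then □q at x, so ◇q at x, so x has a successor.
Conversely, any frame satisfying ∀x ∃y Rxy validates the schema.
So the correspondent is seriality.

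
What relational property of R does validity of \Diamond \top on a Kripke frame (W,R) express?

Seriality

This schema is equivalent to the D axiom □p → ◇p.
It corresponds to seriality: \forall x \exists y Rxy.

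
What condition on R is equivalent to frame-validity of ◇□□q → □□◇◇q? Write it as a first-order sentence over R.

This is a Sahlqvist (Geach-type) schema ◇^1□^2q → □^2◇^2q.
First-order correspondent: ∀x ∀y ∀z ((xRy ∧ xR²z) → ∃w (yR²w ∧ zR²w)).

∀x ∀y ∀z ((xRy ∧ xR²z) → ∃w (yR²w ∧ zR²w))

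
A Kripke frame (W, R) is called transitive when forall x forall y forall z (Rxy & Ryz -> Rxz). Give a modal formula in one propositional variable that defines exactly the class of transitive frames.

This is transitivity; the standard corresponding axiom is 4: □p → □□p.
Suppose □p→□□p is valid. Take Rxy, Ryz and set V(p)={w : Rxw}. Then □p at x, so □□p at x, so □p at y, so p at z, i.e. Rxz.

□p → □□p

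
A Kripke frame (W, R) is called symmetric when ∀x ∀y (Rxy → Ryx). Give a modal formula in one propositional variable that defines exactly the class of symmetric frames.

The condition is symmetry. The B schema q → □◇q defines it.
Suppose q→□◇q is valid. Take Rxy and set V(q)={x}. Then q at x, so □◇q at x, so ◇q at y, so some z with Ryz has q; z=x, i.e. Ryx.

q → □◇q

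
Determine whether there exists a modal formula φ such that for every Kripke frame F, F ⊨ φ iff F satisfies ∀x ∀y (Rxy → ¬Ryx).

No

If a class were modally definable it would be closed under surjective bounded morphisms (Goldblatt–Thomason).
The 3-cycle (worlds s,t,u with s→t→u→s) is asymmetric. Mapping every world to a single reflexive point • is a surjective bounded morphism, and the reflexive point is not asymmetric (R•• but asymmetry requires ¬R••).
So no modal formula (or set of formulas) defines exactly the asymmetric frames.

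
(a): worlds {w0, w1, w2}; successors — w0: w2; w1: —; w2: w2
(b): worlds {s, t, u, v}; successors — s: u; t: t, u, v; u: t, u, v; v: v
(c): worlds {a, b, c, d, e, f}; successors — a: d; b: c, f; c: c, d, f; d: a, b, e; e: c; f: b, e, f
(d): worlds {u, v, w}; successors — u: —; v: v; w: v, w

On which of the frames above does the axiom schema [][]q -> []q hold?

This is the axiom for density; its first-order frame correspondent is forall x forall y (Rxy -> exists z (Rxz & Rzy)).
(a): ✓.
(b): ✓.
(c): fails — Rdb but no z with Rdz and Rzb.
(d): ✓.
Valid on: (a), (b), (d).

(a), (b), (d)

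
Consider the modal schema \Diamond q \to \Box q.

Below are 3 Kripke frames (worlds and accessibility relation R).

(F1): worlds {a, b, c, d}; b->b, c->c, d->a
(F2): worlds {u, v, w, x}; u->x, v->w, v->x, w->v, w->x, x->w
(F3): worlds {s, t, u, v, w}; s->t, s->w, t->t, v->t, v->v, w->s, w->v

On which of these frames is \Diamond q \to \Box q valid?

Frame correspondent (Sahlqvist): \forall x \forall y \forall z (Rxy \wedge Rxz \to y = z) — i.e. partial functionality.
(F1): satisfies the condition.
(F2): fails — v sees both w and x.
(F3): fails — s sees both t and w.

(F1)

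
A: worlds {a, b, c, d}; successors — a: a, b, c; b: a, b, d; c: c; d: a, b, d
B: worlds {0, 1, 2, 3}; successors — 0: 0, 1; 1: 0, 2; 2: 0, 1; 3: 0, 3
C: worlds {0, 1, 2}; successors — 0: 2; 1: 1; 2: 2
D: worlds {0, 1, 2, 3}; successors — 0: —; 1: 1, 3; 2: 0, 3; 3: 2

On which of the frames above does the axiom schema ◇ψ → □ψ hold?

Frame correspondent (Sahlqvist): ∀x ∀y ∀z (Rxy ∧ Rxz → y = z) — i.e. partial functionality.
A: fails — a sees both a and b.
B: fails — 0 sees both 0 and 1.
C: holds.
D: fails — 1 sees both 1 and 3.
Valid on: C.

C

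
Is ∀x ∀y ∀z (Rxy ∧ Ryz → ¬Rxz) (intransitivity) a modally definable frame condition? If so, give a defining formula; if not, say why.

Not definable by any modal formula

If a class were modally definable it would be closed under surjective bounded morphisms (Goldblatt–Thomason).
The 7-cycle (worlds 0,1,2,3,4,5,6 with 0→1→2→3→4→5→6→0) is intransitive. Mapping every world to a single reflexive point • is a surjective bounded morphism; the reflexive point is not intransitive (R••∧R•• but R••).
So no modal formula (or set of formulas) defines exactly the intransitive frames.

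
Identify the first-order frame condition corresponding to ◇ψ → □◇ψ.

This schema is the 5 axiom.
Its frame correspondent is the Euclidean property — ∀x ∀y ∀z (Rxy ∧ Rxz → Ryz).

the Euclidean property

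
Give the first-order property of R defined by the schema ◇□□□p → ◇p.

This is a Sahlqvist (Geach-type) schema ◇^1□^3p → □^0◇^1p.
Minimal-valuation argument: fix x; take any y with xR^1y and any z with xR^0z. Set V(p) to the set of worlds R-reachable from y in exactly 3 steps. Then □^3p holds at y, so the antecedent holds at x; validity forces ◇^1p at z, giving a w with zR^1w and yR^3w.
First-order correspondent: ∀x ∀y (xRy → ∃w (yR³w ∧ xRw)).

∀x ∀y (xRy → ∃w (yR³w ∧ xRw))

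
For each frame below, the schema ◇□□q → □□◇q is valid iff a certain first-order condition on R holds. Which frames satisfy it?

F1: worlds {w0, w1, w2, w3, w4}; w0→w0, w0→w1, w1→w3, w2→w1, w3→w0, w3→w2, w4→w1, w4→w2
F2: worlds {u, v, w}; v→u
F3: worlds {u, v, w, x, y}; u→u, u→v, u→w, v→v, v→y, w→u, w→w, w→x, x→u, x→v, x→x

F2

The schema corresponds to a generalized confluence (Geach) condition: ∀x ∀y ∀z ((xRy ∧ xR²z) → ∃w (yR²w ∧ zRw)).
F1: fails — w0Rw1, w0R²w1 but no w with w1R²w and w1Rw.
F2: condition met.
F3: fails — uRu, uR²y but no t with uR²t and yRt.
Valid on: F2.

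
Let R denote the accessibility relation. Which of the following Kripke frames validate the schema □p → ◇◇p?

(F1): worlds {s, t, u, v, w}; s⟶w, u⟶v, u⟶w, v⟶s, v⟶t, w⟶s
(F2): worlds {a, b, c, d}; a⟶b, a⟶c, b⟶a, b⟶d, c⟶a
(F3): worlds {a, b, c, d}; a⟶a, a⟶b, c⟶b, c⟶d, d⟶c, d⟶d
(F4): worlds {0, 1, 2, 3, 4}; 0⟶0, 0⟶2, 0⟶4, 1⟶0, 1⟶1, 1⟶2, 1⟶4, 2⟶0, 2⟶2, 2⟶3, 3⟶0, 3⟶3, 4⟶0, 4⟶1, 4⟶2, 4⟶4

The schema corresponds to a generalized confluence (Geach) condition: ∀x ∃w (xRw ∧ xR²w).
(F1): fails — at s but no w* with sRw* and sR²w*.
(F2): fails — at a but no w with aRw and aR²w.
(F3): fails — at b but no w with bRw and bR²w.
(F4): ✓.
Valid on: (F4).

(F4)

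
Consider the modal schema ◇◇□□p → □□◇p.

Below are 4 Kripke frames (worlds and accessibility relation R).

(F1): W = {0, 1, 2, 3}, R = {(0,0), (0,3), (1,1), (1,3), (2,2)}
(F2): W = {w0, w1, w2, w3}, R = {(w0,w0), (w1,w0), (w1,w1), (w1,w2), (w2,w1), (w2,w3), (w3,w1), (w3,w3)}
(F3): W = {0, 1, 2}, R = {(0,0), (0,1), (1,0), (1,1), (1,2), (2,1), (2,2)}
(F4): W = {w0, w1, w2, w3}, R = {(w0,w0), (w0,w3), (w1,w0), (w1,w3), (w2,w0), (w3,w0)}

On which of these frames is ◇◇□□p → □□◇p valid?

This is the axiom for a generalized confluence (Geach) condition; its first-order frame correspondent is ∀x ∀y ∀z ((xR²y ∧ xR²z) → ∃w (yR²w ∧ zRw)).
(F1): fails — 0R²0, 0R²3 but no w with 0R²w and 3Rw.
(F2): fails — w1R²w0, w1R²w2 but no w with w0R²w and w2Rw.
(F3): ✓.
(F4): ✓.

(F3), (F4)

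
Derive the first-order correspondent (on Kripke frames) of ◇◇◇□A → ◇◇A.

This is a Sahlqvist (Geach-type) schema ◇^3□^1A → □^0◇^2A.
Minimal-valuation argument: fix x; take any y with xR^3y and any z with xR^0z. Set V(A) to the set of worlds R-reachable from y in exactly 1 step. Then □^1A holds at y, so the antecedent holds at x; validity forces ◇^2A at z, giving a w with zR^2w and yR^1w.
First-order correspondent: ∀x ∀y (xR³y → ∃w (yRw ∧ xR²w)).

∀x ∀y (xR³y → ∃w (yRw ∧ xR²w))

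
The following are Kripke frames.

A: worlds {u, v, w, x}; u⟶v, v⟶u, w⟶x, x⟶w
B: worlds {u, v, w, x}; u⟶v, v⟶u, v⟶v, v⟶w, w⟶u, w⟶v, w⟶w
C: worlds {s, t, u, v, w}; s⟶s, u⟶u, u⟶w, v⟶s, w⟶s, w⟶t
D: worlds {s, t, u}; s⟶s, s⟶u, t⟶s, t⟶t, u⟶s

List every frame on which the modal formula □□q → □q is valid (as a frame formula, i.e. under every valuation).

The schema corresponds to density: ∀x ∀y (Rxy → ∃z (Rxz ∧ Rzy)).
A: fails — Ruv but no z with Ruz and Rzv.
B: condition met.
C: fails — Rwt but no z with Rwz and Rzt.
D: condition met.

B, D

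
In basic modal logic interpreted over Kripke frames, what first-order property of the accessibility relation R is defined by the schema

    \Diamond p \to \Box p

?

partial functionality

Suppose ◇p→□p is valid. Take Rxy, Rxz and set V(p)={y}. Then ◇p at x, so □p at x, so p at z, i.e. z=y.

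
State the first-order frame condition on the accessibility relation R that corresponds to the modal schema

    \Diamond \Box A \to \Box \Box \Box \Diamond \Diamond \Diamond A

This is a Sahlqvist (Geach-type) schema ◇^1□^1A → □^3◇^3A.
First-order correspondent: \forall x \forall y \forall z ((xRy \wedge x R^3 z) \to \exists w (yRw \wedge z R^3 w)).

\forall x \forall y \forall z ((xRy \wedge x R^3 z) \to \exists w (yRw \wedge z R^3 w))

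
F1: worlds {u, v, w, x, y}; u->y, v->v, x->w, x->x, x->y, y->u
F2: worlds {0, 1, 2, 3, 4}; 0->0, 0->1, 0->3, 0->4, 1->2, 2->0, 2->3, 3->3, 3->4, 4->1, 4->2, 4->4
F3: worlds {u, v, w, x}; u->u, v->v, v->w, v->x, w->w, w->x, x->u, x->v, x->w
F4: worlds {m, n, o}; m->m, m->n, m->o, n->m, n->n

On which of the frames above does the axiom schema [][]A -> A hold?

Frame correspondent (Sahlqvist): forall x exists w (x R^2 w & x = w) — i.e. a generalized confluence (Geach) condition.
F1: fails — at w but no t with wR²t and w=t.
F2: fails — at 1 but no w with 1R²w and 1=w.
F3: satisfies the condition.
F4: fails — at o but no w with oR²w and o=w.

F3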